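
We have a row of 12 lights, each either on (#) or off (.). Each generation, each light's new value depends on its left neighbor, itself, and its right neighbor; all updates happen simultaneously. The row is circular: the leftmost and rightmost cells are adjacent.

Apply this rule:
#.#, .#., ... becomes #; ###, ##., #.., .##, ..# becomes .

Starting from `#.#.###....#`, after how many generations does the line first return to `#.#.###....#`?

.###....##..
.....##....#
.###....##.#
#....##...##
..##....#...
#....##.#.##
..##...###..
#....#.....#
..##.#.###..
#...###....#
..#.....##..
#.#.###....#

12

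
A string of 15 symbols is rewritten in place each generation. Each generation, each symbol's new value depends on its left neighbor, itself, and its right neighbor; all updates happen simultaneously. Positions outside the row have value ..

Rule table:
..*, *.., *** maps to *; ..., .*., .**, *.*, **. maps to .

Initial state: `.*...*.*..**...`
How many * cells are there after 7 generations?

4

*.*.*...**..*..
.....*.*..**.*.
....*...**....*
...*.*.*..*..*.
..*.....**.**.*
.*.*...*.......
*...*.*.*......
count of *: 4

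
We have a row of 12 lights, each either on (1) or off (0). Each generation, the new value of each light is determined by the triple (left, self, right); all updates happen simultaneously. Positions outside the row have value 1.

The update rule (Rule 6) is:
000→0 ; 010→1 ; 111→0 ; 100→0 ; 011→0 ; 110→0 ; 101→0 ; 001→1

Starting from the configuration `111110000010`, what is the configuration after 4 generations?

000000000110
000000001000
000000011001
000000100010

000000100010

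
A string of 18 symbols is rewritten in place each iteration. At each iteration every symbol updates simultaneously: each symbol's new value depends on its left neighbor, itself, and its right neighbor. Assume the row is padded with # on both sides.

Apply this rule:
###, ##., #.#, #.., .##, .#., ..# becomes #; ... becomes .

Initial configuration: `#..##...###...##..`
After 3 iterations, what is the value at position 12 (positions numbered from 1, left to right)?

#

######.#####.#####
##################
##################
position 12 holds #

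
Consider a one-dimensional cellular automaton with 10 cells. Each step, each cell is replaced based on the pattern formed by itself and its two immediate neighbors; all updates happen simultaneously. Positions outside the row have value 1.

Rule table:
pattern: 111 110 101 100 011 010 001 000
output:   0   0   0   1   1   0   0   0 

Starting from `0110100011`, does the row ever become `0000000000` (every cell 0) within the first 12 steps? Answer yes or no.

no

0100010010
0010001000
1001000100
0100100010
0010010000
1001001000
0100100100
0010010010
1001001000  (repeats step 6; period 3)
step 12: 1001001000
step 12 is 1001001000, still not uniform 0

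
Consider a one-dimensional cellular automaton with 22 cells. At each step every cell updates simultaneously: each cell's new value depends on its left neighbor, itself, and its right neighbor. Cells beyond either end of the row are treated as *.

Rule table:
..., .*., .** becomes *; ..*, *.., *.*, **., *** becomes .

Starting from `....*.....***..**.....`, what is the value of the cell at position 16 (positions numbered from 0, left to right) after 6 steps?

.**.*.***.*....*..***.
.*..*.*...*.**.*..*...
.*..*.*.*.*.*..*..*.*.
.*..*.*.*.*.*..*..*.*.  (fixed point — unchanged through step 6)
position 16 holds .

.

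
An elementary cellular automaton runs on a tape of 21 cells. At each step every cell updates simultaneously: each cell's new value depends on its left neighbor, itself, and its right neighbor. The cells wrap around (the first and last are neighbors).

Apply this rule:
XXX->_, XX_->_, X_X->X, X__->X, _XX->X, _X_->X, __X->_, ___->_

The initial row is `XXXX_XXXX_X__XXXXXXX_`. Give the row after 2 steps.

_X__X_X__X__XXX_____X

X___XX___XXX_X______X
_X__X_X__X__XXX_____X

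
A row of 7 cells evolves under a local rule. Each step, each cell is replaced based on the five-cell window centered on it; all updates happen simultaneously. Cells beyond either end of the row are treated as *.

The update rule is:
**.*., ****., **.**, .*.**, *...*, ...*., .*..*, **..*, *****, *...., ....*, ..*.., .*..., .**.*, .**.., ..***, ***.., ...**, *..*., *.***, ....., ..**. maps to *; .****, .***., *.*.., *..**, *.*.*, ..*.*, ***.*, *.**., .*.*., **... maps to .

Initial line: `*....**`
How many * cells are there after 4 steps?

4

*.****.
.**.*.*
*.**.**
.*.***.
count of *: 4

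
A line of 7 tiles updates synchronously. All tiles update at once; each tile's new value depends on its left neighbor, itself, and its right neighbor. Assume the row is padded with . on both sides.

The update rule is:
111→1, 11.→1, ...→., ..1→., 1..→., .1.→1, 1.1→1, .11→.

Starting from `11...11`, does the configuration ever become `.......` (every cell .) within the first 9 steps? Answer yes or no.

step 1: .1....1
step 2: .1....1  (fixed point — unchanged through step 9)
step 9 is .1....1, still not uniform .

no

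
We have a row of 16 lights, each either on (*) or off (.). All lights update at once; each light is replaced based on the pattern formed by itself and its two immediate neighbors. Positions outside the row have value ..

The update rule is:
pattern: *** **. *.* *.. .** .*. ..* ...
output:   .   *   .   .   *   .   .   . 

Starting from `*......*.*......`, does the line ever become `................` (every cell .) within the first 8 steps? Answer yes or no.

step 1: ................
all cells are . at step 1

yes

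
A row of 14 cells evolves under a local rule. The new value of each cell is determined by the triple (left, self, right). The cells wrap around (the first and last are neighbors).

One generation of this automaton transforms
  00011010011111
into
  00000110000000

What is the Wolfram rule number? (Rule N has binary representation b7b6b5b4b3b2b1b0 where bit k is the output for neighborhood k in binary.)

position 10: 111 → 0  (bit 7 = 0)
position 4: 110 → 0  (bit 6 = 0)
position 5: 101 → 1  (bit 5 = 1)
position 0: 100 → 0  (bit 4 = 0)
position 3: 011 → 0  (bit 3 = 0)
position 6: 010 → 1  (bit 2 = 1)
position 2: 001 → 0  (bit 1 = 0)
position 1: 000 → 0  (bit 0 = 0)
bits b7..b0 = 00100100 = 36

36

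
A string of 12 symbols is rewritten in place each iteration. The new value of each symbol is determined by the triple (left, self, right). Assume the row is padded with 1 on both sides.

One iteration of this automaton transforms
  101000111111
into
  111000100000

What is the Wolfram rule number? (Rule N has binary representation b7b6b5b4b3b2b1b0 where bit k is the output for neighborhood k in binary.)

108

position 7: 111 → 0  (bit 7 = 0)
position 0: 110 → 1  (bit 6 = 1)
position 1: 101 → 1  (bit 5 = 1)
position 3: 100 → 0  (bit 4 = 0)
position 6: 011 → 1  (bit 3 = 1)
position 2: 010 → 1  (bit 2 = 1)
position 5: 001 → 0  (bit 1 = 0)
position 4: 000 → 0  (bit 0 = 0)
bits b7..b0 = 01101100 = 108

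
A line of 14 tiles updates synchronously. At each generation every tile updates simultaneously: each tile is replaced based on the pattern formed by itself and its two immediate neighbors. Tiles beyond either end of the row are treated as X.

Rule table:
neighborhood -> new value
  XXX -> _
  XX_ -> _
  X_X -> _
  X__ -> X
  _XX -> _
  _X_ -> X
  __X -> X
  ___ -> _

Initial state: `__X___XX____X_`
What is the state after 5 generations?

_X____X__X__XX

XXXX_X__X__XX_
_____XXXXXX___
X___X______X_X
_X_XXX____XX__
_X____X__X__XX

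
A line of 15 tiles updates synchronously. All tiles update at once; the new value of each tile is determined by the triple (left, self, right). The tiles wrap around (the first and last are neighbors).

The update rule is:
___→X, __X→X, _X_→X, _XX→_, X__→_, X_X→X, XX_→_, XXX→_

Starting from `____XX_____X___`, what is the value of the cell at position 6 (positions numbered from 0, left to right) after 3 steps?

step 1: XXXX___XXXXX_XX
step 2: _____XX_____X__
step 3: XXXXX___XXXXX_X
position 6 holds _

_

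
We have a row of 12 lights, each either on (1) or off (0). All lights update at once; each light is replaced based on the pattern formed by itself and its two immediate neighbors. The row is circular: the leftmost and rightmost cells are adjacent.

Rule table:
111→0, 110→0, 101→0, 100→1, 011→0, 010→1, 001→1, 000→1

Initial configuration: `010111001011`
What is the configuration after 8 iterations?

111111000111

iteration 1: 010000111000
iteration 2: 111111000111
iteration 3: 000000111000
iteration 4: 111111000111  (repeats iteration 2; period 2)
iteration 8: 111111000111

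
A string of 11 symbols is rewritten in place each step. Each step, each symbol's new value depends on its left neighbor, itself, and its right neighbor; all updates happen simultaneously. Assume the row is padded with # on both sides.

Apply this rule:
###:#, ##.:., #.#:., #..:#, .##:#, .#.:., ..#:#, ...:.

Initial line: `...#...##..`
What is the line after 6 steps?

###..######

#.#.#.##.##
......#..##
#....#.####
.#..#..####
..##.######
###..######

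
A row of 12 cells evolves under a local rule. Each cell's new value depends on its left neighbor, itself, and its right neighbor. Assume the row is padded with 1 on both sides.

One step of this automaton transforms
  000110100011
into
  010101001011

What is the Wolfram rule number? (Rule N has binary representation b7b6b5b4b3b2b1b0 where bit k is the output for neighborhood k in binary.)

169

position 11: 111 → 1  (bit 7 = 1)
position 4: 110 → 0  (bit 6 = 0)
position 5: 101 → 1  (bit 5 = 1)
position 0: 100 → 0  (bit 4 = 0)
position 3: 011 → 1  (bit 3 = 1)
position 6: 010 → 0  (bit 2 = 0)
position 2: 001 → 0  (bit 1 = 0)
position 1: 000 → 1  (bit 0 = 1)
bits b7..b0 = 10101001 = 169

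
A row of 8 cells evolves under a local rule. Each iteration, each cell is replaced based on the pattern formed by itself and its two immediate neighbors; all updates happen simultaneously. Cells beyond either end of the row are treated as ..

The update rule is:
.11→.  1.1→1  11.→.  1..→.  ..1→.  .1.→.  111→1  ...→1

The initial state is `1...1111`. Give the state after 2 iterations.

1.......

iteration 1: ..1..11.
iteration 2: 1.......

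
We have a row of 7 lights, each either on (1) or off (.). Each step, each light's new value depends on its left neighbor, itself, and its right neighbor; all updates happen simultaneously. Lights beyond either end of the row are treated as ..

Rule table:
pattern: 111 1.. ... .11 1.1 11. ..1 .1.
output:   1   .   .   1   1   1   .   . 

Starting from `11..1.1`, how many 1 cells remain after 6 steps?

2

11...1.
11.....
11.....  (fixed point — unchanged through step 6)
count of 1: 2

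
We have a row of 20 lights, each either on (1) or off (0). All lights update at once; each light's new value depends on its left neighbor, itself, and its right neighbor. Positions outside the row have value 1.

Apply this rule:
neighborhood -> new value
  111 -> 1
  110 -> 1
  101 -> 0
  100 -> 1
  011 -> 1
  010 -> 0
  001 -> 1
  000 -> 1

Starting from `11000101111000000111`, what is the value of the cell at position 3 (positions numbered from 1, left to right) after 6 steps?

11111001111111111111
11111111111111111111
11111111111111111111  (fixed point — unchanged through step 6)
position 3 holds 1

1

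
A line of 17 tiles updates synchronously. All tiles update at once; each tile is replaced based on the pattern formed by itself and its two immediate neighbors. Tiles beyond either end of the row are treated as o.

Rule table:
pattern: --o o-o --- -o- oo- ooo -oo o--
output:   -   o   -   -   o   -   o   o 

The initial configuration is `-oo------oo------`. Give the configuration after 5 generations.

oooo-----ooo-----
---oo----o-oo----
o--ooo----oooo---
oo-o-oo---o--oo--
-oo-oooo---o-ooo-

-oo-oooo---o-ooo-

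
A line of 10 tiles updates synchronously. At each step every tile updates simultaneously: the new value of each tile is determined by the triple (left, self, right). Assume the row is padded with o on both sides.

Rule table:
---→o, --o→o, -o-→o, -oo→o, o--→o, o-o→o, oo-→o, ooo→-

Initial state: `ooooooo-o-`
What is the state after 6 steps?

------oooo
ooooooo---
------oooo  (repeats step 1; period 2)
step 6: ooooooo---

ooooooo---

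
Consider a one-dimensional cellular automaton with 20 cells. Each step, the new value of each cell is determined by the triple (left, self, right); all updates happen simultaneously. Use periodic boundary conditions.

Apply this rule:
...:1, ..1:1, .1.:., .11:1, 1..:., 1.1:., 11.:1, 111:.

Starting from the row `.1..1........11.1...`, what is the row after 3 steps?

1..1..111111111...11
1.1..11.......1.111.
....111.111111..1.1.

....111.111111..1.1.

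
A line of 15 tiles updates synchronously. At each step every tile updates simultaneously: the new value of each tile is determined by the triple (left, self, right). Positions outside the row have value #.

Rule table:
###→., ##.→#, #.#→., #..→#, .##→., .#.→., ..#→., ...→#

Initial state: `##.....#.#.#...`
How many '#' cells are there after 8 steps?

9

step 1: .#####......##.
step 2: .....######..#.
step 3: ####......##...
step 4: ...######..###.
step 5: ##......##...#.
step 6: .######..###...
step 7: ......##...###.
step 8: #####..###...#.
count of #: 9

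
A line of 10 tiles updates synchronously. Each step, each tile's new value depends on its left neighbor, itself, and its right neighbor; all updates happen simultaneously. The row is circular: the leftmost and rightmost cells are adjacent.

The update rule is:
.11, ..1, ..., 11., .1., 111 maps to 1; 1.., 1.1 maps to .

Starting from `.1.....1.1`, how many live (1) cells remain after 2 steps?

7

step 1: .1.11111.1
step 2: .1.11111.1
count of 1: 7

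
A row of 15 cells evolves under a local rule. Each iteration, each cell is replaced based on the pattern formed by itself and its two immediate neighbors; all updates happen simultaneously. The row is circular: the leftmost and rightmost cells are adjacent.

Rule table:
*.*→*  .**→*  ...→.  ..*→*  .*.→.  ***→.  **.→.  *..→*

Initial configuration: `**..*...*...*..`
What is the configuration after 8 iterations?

*.**.*.*.*.*.**
.**.*.*.*.*.**.
**.*.*.*.*.**.*
..*.*.*.*.**.**
**.*.*.*.**.**.
*.*.*.*.**.**.*
.*.*.*.**.**.**
*.*.*.**.**.**.

*.*.*.**.**.**.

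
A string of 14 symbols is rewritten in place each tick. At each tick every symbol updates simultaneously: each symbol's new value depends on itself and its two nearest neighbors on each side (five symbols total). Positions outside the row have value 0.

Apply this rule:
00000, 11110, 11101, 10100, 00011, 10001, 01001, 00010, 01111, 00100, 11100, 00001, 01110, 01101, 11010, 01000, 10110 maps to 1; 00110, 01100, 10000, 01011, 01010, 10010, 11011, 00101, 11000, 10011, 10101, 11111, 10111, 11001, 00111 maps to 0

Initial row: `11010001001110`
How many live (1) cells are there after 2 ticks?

4

tick 1: 01111111100110
tick 2: 10100001100000
count of 1: 4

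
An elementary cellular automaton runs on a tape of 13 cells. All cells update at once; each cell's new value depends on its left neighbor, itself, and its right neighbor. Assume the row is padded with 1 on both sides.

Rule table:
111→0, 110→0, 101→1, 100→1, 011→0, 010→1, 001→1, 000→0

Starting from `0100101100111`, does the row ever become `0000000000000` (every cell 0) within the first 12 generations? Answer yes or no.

no

generation 1: 1111110011000
generation 2: 0000001100101
generation 3: 1000010011110
generation 4: 0100111100001
generation 5: 1111000010010
generation 6: 0000100111111
generation 7: 1001111000000
generation 8: 0110000100001
generation 9: 1001001110010
generation 10: 0111110001111
generation 11: 1000001010000
generation 12: 0100011111001
generation 12 is 0100011111001, still not uniform 0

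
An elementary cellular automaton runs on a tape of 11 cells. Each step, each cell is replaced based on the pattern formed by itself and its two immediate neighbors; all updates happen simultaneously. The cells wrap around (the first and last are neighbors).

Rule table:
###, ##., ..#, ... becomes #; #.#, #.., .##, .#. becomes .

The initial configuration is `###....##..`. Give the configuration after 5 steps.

.##.###.#.#
..#..##....
##..#.#.###
##.#.....##
##...####.#

##...####.#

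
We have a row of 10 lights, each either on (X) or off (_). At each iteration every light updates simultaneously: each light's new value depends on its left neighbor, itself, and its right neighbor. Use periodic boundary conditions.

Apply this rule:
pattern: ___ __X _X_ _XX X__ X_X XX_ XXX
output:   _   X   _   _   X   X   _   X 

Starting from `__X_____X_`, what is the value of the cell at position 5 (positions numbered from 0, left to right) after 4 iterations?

_X_X___X_X
X_X_X_X_X_
_X_X_X_X_X
X_X_X_X_X_
position 5 holds _

_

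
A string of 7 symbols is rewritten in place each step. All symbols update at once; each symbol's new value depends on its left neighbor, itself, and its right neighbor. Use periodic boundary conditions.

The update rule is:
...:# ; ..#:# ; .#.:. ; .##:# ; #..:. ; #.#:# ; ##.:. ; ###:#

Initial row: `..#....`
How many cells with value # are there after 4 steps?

step 1: ##..###
step 2: #..####
step 3: ..#####
step 4: .#####.
count of #: 5

5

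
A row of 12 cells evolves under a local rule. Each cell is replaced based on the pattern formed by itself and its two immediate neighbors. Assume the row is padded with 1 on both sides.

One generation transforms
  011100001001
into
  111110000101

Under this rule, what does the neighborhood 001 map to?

At position 7 the neighborhood is 001; the next row has 0 there.

0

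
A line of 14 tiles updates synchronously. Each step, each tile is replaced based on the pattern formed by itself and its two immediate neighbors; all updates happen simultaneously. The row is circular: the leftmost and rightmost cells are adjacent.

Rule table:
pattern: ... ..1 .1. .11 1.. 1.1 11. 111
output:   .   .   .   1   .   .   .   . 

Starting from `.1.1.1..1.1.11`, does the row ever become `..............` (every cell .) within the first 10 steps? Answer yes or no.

yes

step 1: ............1.
step 2: ..............
all cells are . at step 2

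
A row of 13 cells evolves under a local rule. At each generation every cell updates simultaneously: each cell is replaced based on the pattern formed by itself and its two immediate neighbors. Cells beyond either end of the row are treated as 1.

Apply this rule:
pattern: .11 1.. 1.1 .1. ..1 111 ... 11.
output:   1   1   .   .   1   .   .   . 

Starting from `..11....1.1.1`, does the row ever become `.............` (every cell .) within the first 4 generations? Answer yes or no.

no

generation 1: 111.1..1....1
generation 2: .....11.1..11
generation 3: 1...11...111.
generation 4: .1.11.1.11...
generation 4 is .1.11.1.11..., still not uniform .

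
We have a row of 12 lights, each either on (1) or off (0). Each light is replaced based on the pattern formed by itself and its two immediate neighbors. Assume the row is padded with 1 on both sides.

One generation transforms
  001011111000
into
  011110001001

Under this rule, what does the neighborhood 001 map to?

At position 1 the neighborhood is 001; the next row has 1 there.

1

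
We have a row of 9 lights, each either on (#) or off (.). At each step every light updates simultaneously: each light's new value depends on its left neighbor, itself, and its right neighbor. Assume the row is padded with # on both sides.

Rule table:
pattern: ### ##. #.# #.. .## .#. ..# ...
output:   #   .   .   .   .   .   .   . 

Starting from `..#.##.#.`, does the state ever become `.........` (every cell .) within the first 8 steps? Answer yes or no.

yes

.........
all cells are . at step 1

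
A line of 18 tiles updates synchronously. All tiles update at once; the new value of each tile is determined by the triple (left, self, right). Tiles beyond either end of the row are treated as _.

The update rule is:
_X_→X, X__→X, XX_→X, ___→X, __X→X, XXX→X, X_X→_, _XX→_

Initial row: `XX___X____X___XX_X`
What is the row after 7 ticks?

_XXXXXXXXXXXXX_X_X
X_XXXXXXXXXXXX_X_X
X__XXXXXXXXXXX_X_X
XXX_XXXXXXXXXX_X_X
_XX__XXXXXXXXX_X_X
X_XXX_XXXXXXXX_X_X
X__XX__XXXXXXX_X_X

X__XX__XXXXXXX_X_X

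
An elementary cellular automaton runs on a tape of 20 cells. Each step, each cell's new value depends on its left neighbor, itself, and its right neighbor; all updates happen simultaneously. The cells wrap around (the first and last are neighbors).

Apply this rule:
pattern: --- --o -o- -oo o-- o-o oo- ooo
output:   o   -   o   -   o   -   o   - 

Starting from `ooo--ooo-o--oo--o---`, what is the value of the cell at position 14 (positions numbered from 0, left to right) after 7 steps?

step 1: --oo---o-oo--oo-ooo-
step 2: o--ooo-o--oo--o---oo
step 3: oo---o-oo--oo-ooo---
step 4: -ooo-o--oo--o---ooo-
step 5: ---o-oo--oo-ooo---oo
step 6: oo-o--oo--o---ooo--o
step 7: -o-oo--oo-ooo---oo--
position 14 holds -

-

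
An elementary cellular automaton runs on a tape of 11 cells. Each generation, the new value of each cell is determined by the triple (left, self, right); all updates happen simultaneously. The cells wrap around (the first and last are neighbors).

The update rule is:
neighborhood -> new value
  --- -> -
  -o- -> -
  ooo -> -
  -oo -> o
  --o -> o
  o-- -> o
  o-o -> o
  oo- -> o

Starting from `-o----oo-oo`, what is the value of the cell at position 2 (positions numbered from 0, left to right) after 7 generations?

-

o-o--oooooo
oo-ooo-----
oooo-oo---o
---ooooo-oo
o-oo---oooo
ooooo-oo---
o---ooooo-o
position 2 holds -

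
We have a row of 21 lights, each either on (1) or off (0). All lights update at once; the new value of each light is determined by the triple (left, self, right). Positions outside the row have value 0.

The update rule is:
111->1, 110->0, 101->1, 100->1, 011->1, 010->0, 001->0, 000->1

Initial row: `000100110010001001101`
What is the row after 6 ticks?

010010100101010101001

tick 1: 110010101001100101010
tick 2: 101001010101010010101
tick 3: 010100101010101001010
tick 4: 001010010101010100101
tick 5: 100101001010101010010
tick 6: 010010100101010101001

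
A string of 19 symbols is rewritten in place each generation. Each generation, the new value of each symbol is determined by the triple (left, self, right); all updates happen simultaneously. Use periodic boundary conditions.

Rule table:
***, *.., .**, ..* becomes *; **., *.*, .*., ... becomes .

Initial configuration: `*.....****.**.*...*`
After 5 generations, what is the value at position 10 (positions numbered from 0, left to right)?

.

generation 1: .*...****..*...*.**
generation 2: ..*.****.**.*.*..*.
generation 3: .*..***..*.....**.*
generation 4: ..****.**.*...**...
generation 5: .****..*...*.**.*..
position 10 holds .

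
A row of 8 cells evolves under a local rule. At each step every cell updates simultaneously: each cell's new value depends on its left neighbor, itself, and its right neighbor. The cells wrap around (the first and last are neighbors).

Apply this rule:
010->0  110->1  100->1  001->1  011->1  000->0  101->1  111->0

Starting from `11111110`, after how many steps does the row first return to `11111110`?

6

10000011
11000110
11101111
00111000
01101100
11111110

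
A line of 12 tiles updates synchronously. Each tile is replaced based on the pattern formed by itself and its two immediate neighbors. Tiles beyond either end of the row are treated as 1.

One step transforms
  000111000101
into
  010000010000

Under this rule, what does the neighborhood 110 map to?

At position 5 the neighborhood is 110; the next row has 0 there.

0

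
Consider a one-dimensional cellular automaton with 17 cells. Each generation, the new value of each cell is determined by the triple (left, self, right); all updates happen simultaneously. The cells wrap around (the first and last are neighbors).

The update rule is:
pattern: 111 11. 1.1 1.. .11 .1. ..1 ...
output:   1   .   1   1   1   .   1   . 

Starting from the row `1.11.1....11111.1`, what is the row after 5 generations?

1.1.111111.11.11.

.11.1.1..11111.11
11.1.1.111111.11.
1.1.1.111111.11.1
.1.1.111111.11.11
1.1.111111.11.11.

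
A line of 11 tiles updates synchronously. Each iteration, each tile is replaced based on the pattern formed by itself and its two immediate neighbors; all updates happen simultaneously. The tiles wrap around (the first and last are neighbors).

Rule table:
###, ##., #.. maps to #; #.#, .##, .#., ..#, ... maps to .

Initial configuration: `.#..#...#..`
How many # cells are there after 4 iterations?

..#..#...#.
...#..#...#
#...#..#...
.#...#..#..
count of #: 3

3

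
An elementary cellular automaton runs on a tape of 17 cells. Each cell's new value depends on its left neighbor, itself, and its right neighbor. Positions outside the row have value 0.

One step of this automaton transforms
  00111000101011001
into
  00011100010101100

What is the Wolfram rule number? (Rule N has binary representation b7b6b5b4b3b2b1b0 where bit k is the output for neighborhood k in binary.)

position 3: 111 → 1  (bit 7 = 1)
position 4: 110 → 1  (bit 6 = 1)
position 9: 101 → 1  (bit 5 = 1)
position 5: 100 → 1  (bit 4 = 1)
position 2: 011 → 0  (bit 3 = 0)
position 8: 010 → 0  (bit 2 = 0)
position 1: 001 → 0  (bit 1 = 0)
position 0: 000 → 0  (bit 0 = 0)
bits b7..b0 = 11110000 = 240

240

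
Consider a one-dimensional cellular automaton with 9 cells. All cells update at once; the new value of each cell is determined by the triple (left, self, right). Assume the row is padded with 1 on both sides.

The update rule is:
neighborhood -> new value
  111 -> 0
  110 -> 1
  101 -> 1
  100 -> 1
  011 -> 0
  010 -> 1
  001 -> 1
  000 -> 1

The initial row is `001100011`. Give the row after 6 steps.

110111100
011000111
101111000
110001111
011110000
100011111

100011111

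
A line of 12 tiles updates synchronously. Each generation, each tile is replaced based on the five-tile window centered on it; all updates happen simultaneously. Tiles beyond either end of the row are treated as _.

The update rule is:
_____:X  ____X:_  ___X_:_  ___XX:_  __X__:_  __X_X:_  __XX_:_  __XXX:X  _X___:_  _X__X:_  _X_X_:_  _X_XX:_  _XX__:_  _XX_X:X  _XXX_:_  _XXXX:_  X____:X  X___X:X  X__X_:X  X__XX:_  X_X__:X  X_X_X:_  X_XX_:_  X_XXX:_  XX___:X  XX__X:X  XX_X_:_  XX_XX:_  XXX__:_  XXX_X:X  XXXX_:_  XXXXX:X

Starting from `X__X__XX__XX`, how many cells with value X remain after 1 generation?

generation 1: __X_____X___
count of X: 2

2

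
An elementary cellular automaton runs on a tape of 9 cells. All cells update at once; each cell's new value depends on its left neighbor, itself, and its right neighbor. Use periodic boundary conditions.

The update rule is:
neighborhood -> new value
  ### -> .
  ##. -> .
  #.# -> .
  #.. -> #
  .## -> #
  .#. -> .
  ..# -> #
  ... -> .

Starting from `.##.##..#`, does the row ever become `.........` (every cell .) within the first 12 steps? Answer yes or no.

step 1: .#..#.##.
step 2: #.##..#.#
step 3: ..#.##..#
step 4: ##..#.##.
step 5: #.##..#..
step 6: ..#.##.##
step 7: ##..#..#.
step 8: #.##.##..
step 9: ..#..#.##
step 10: ##.##..#.
step 11: #..#.##..
step 12: .##..#.##
step 12 is .##..#.##, still not uniform .

no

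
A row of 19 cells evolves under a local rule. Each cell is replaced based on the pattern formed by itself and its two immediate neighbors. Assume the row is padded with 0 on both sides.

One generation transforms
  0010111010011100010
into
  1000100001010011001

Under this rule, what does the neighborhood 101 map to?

0

At position 3 the neighborhood is 101; the next row has 0 there.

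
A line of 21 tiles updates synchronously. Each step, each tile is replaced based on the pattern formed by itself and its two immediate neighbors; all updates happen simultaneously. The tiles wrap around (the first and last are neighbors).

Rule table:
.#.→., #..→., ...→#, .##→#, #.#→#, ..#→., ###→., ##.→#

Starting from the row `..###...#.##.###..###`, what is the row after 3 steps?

..#.#.#..#####.#..#.#
...#.#...#...##....#.
##..#..#...#.##.##...

##..#..#...#.##.##...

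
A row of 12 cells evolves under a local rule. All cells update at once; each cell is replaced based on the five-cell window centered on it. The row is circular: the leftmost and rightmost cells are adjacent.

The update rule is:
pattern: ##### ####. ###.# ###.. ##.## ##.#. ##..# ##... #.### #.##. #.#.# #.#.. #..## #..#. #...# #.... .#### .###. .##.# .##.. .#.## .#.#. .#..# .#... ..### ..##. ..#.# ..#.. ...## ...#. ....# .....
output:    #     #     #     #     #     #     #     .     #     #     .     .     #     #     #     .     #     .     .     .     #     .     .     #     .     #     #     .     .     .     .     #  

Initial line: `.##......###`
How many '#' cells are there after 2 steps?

3

##...##....#
.#.#.#......
count of #: 3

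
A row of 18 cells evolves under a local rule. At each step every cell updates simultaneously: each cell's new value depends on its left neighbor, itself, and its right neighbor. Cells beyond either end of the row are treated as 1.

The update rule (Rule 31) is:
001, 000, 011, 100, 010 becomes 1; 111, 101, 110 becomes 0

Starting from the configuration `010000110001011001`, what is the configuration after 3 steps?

step 1: 011111101111010111
step 2: 010000001000010100
step 3: 011111111111110111

011111111111110111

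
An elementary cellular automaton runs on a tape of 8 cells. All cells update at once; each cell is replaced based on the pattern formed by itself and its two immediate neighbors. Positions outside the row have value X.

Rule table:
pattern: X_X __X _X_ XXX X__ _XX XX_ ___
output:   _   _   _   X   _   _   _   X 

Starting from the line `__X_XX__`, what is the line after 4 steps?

___XX___

________
_XXXXXX_
__XXXX__
___XX___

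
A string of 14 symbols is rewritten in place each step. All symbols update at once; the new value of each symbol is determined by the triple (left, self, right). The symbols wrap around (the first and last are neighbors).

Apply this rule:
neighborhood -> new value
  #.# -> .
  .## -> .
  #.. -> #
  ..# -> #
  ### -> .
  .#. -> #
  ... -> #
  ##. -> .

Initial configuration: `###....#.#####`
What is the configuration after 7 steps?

...#####......
###.....######
...#####......  (repeats step 1; period 2)
step 7: ...#####......

...#####......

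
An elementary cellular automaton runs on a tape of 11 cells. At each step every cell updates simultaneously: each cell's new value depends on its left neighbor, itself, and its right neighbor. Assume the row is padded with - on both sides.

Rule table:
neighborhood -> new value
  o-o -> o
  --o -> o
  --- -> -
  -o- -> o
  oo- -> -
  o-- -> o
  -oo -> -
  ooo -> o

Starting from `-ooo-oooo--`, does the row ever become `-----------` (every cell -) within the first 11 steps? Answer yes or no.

no

o-o-o-oo-o-
oooooo--ooo
-oooo-oo-o-
o-oo-o--ooo
oo--oooo-o-
--oo-oo-ooo
-o--o--o-o-
ooooooooooo
-ooooooooo-
o-ooooooo-o
oo-ooooo-oo
step 11 is oo-ooooo-oo, still not uniform -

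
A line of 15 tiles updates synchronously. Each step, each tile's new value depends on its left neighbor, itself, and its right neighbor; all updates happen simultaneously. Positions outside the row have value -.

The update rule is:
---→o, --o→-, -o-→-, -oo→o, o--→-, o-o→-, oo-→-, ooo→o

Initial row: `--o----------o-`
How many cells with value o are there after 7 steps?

step 1: o---oooooooo---
step 2: --o-ooooooo--oo
step 3: o---oooooo---o-
step 4: --o-ooooo--o---
step 5: o---oooo-----oo
step 6: --o-ooo--ooo-o-
step 7: o---oo---oo----
count of o: 5

5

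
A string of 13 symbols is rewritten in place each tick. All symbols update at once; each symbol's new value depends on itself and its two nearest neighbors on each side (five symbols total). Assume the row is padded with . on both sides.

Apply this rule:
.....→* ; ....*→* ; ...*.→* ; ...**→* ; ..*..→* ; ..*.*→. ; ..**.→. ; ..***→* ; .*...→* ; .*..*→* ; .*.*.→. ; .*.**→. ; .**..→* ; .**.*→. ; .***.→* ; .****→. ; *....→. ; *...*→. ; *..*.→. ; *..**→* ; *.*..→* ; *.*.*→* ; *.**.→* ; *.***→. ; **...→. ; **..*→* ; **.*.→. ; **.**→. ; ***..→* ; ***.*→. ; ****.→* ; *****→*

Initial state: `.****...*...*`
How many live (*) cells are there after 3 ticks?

11

**.**..***.**
...******..**
****.******.*
count of *: 11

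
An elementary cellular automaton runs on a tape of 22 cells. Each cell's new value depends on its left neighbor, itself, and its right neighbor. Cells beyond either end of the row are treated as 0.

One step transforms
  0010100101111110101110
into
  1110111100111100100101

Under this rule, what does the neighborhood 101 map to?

0

At position 3 the neighborhood is 101; the next row has 0 there.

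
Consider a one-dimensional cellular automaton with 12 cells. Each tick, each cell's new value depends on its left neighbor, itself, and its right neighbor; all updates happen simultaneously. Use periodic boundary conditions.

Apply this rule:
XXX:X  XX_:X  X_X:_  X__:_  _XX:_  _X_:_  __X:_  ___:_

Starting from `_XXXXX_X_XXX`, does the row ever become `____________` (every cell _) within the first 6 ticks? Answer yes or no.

yes

tick 1: __XXXX____XX
tick 2: ___XXX_____X
tick 3: ____XX______
tick 4: _____X______
tick 5: ____________
all cells are _ at tick 5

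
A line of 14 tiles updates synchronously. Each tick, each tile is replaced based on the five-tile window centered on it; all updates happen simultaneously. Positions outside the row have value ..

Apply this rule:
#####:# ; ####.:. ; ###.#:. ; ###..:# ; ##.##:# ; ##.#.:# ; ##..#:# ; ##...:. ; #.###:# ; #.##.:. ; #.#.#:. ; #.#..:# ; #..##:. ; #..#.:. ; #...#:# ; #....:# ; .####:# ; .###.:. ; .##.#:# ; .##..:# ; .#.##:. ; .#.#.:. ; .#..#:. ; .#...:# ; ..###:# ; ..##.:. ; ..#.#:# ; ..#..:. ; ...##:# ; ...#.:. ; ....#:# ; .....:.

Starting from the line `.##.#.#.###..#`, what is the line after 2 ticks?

#.##....#.##..
#..#.##.#..#.#

#..#.##.#..#.#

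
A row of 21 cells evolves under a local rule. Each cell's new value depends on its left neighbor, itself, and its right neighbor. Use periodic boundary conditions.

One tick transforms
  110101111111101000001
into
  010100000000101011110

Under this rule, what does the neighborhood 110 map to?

1

At position 1 the neighborhood is 110; the next row has 1 there.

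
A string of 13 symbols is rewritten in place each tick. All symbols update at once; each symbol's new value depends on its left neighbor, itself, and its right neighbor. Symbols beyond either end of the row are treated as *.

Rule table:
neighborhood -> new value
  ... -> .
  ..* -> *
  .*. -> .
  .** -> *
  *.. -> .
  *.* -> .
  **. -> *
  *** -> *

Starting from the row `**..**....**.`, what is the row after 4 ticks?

**.***.*****.

tick 1: **.***...***.
tick 2: **.***..****.
tick 3: **.***.*****.
tick 4: **.***.*****.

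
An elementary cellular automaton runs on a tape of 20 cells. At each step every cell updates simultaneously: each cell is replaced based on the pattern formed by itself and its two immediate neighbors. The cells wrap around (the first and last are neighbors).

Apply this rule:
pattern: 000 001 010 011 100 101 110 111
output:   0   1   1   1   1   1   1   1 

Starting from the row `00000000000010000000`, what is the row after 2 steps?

00000000000111000000
00000000001111100000

00000000001111100000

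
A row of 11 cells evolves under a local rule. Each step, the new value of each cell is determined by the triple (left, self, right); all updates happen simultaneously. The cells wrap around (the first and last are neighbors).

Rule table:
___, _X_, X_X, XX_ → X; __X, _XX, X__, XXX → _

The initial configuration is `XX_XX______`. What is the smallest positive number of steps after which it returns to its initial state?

5

_XX_X_XXXX_
__XXXX___X_
X____X_X_X_
X_XX_XXXXXX
XX_XX______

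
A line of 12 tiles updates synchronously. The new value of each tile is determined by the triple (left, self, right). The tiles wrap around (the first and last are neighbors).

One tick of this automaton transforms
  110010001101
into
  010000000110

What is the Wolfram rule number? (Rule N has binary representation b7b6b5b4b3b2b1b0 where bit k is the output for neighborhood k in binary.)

position 0: 111 → 0  (bit 7 = 0)
position 1: 110 → 1  (bit 6 = 1)
position 10: 101 → 1  (bit 5 = 1)
position 2: 100 → 0  (bit 4 = 0)
position 8: 011 → 0  (bit 3 = 0)
position 4: 010 → 0  (bit 2 = 0)
position 3: 001 → 0  (bit 1 = 0)
position 6: 000 → 0  (bit 0 = 0)
bits b7..b0 = 01100000 = 96

96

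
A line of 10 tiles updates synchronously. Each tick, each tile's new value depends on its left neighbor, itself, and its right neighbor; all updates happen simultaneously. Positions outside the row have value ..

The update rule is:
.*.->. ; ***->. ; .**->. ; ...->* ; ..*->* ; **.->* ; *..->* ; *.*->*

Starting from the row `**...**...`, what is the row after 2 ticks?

.****.****
*...**...*

*...**...*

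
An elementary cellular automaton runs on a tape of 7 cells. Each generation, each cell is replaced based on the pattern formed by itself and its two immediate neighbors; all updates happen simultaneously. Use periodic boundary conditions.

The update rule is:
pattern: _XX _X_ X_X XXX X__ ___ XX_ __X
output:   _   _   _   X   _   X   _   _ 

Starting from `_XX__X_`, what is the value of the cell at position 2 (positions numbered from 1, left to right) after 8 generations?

X

_______
XXXXXXX
XXXXXXX  (fixed point — unchanged through generation 8)
position 2 holds X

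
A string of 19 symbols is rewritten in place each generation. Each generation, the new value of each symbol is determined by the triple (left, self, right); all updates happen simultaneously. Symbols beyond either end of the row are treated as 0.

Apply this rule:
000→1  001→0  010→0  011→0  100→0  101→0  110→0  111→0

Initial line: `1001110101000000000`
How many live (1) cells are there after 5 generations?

8

0000000000011111111
1111111111000000000
0000000000011111111  (repeats generation 1; period 2)
generation 5: 0000000000011111111
count of 1: 8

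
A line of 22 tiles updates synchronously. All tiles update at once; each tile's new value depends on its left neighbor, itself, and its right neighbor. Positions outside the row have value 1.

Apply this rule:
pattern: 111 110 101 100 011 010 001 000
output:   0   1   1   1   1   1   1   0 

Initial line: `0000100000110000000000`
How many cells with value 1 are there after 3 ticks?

14

1001110001111000000001
1111011011001100000011
0001111111111110000110
count of 1: 14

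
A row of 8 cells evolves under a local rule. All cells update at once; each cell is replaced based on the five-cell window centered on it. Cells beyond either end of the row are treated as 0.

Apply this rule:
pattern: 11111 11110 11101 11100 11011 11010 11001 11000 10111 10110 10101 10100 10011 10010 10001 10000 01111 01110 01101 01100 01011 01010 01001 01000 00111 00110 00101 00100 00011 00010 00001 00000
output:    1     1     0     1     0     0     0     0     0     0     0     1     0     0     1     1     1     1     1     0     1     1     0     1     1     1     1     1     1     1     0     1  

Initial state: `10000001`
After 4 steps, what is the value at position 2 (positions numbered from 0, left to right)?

11111011
11110000
11110111
11100011
position 2 holds 1

1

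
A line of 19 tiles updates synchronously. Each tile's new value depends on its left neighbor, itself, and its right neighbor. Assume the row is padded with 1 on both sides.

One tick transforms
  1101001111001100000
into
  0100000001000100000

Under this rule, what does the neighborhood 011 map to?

0

At position 6 the neighborhood is 011; the next row has 0 there.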